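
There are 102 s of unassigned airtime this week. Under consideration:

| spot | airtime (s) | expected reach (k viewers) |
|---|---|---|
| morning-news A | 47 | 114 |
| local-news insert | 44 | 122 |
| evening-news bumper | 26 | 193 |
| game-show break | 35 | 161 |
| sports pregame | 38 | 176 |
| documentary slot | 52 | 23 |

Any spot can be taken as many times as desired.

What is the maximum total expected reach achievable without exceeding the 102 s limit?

By expected reach per s: evening-news bumper 7.42, sports pregame 4.63, game-show break 4.60, local-news insert 2.77 lead.
The ratio ordering already packs tightly: 3×evening-news bumper, 78 s, 579.
The spare 24 s is too small for any remaining spot, and no exchange beats 579.

579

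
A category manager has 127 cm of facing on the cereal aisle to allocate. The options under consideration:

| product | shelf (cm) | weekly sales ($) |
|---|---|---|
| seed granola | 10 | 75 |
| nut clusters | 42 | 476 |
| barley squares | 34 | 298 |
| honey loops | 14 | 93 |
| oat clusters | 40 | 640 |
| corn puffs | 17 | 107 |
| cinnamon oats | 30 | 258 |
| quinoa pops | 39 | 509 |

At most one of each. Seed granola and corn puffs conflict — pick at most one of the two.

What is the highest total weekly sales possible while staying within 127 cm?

1625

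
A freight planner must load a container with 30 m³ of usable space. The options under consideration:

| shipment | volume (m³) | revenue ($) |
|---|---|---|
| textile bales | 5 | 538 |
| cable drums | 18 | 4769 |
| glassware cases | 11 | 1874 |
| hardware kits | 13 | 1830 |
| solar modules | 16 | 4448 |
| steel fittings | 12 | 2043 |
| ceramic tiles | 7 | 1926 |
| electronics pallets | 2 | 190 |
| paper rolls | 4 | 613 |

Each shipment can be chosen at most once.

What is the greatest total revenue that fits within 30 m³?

7308

Filling by ratio: solar modules + ceramic tiles + electronics pallets + paper rolls for 7177, with 1 m³ left unused.
Dropping solar modules and electronics pallets frees 18 m³; slotting in cable drums (18 m³) lifts the total to 7308 at 29 m³.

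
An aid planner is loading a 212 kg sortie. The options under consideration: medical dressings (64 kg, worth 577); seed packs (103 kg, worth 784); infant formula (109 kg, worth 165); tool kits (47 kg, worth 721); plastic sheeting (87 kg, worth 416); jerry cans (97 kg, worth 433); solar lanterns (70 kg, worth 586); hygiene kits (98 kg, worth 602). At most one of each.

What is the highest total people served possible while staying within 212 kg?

1900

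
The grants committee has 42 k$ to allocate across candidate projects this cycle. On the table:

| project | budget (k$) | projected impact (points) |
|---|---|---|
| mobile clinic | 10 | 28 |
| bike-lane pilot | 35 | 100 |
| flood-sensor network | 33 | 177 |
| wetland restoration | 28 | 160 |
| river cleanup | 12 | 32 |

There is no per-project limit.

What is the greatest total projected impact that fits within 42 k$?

192

Density check — wetland restoration 5.71, flood-sensor network 5.36, bike-lane pilot 2.86 are the best per k$.
Taking the top-ratio projects first gives mobile clinic + wetland restoration for 188 (38 k$).
The 10 k$ tied up in mobile clinic is better spent on river cleanup — total rises to 192 (40 k$).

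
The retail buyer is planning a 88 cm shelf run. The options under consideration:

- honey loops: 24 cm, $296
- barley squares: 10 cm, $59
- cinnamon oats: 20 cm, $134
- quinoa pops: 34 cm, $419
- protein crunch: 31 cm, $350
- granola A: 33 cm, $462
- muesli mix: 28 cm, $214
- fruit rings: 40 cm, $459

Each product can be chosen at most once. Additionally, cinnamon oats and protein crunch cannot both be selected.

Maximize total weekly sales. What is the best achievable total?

1108

Ranking by ratio (weekly sales/cm): granola A 14.00, honey loops 12.33, quinoa pops 12.32.
Taking honey loops + protein crunch + granola A: 88 cm used, 1108 in weekly sales.
No other feasible combination exceeds 1108.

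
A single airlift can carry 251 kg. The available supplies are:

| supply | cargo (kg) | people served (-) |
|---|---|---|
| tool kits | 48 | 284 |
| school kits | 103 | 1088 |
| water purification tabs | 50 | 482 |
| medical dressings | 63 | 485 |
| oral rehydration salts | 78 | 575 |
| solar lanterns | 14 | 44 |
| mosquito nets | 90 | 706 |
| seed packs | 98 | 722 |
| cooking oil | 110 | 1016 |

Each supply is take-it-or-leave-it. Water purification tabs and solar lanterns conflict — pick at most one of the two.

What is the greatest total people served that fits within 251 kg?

The ratio heuristic lands on school kits + water purification tabs + mosquito nets (2276) but leaves 8 kg idle.
Dropping mosquito nets frees 90 kg; slotting in seed packs (98 kg) lifts the total to 2292 at 251 kg.
An exhaustive check of the 512 subsets confirms 2292.

2292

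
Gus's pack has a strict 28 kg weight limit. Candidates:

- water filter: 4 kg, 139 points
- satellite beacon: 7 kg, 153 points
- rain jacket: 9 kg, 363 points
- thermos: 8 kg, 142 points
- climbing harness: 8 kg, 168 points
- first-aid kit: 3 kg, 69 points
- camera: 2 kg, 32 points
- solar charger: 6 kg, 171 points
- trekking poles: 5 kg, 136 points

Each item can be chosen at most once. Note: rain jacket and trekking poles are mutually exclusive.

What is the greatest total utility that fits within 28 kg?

Best packing: water filter + satellite beacon + rain jacket + camera + solar charger — 28 kg, 858 total.

858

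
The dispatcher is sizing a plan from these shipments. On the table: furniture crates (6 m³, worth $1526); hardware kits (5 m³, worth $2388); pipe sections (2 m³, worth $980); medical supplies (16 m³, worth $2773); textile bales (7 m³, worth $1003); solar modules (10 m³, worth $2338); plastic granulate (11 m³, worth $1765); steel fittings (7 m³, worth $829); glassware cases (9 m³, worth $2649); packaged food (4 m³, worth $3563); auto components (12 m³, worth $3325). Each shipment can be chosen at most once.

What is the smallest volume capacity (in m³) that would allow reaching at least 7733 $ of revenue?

Look for the lowest-volume combination reaching 7733.
furniture crates + hardware kits + pipe sections + packaged food: 8457 revenue at 17 m³.
Any bundle with less than 17 m³ falls short of 7733.

17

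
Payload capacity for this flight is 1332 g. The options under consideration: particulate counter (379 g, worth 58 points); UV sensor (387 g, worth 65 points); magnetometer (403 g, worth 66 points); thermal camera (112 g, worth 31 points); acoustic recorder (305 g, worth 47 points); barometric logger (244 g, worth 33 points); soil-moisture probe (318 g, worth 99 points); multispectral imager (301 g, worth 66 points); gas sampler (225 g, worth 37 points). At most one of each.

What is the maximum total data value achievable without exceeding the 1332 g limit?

Filling by ratio: UV sensor + thermal camera + soil-moisture probe + multispectral imager for 261, with 214 g left unused.
The 387 g tied up in UV sensor is better spent on acoustic recorder + gas sampler — total rises to 280 (1261 g).

280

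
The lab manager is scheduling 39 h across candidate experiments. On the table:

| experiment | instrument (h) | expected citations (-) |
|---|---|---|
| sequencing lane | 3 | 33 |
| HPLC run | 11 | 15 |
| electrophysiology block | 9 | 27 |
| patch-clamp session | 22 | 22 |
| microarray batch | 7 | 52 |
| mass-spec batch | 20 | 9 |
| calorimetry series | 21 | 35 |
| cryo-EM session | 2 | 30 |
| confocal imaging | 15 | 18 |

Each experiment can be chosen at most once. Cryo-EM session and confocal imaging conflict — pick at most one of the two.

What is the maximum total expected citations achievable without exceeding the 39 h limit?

157

By expected citations per h: cryo-EM session 15.00, sequencing lane 11.00, microarray batch 7.43 lead.
The ratio ordering already packs tightly: sequencing lane + HPLC run + electrophysiology block + microarray batch + cryo-EM session, 32 h, 157.
Next best is sequencing lane + microarray batch + calorimetry series + cryo-EM session at 150 (33 h) — short by 7.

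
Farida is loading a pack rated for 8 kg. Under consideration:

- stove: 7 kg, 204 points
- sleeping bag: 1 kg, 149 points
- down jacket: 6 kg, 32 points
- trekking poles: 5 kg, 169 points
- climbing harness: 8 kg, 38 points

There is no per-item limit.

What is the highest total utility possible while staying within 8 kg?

The ratio ordering already packs tightly: 8×sleeping bag, 8 kg, 1192.
That's the maximum — no swap from here does better than 1192.

1192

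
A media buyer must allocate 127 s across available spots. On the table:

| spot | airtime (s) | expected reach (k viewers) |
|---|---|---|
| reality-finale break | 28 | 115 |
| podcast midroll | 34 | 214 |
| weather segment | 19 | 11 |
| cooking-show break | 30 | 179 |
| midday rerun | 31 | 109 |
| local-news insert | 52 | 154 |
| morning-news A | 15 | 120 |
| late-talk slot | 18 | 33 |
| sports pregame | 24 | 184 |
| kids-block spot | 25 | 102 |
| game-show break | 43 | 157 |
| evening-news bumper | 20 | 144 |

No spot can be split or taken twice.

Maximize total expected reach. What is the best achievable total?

Podcast midroll + cooking-show break + morning-news A + sports pregame + evening-news bumper uses 123 of the 127 s and totals 841.
Next best is reality-finale break + podcast midroll + morning-news A + sports pregame + evening-news bumper at 777 (121 s) — short by 64.

841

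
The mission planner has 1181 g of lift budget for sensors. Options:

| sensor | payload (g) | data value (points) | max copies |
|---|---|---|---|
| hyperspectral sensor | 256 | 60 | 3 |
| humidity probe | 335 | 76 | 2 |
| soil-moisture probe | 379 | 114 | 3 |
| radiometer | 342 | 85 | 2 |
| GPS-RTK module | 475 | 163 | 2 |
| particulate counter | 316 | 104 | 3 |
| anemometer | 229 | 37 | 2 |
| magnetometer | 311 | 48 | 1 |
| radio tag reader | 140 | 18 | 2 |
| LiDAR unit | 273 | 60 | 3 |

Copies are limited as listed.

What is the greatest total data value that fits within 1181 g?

A density-first pass picks 2×GPS-RTK module + anemometer — 363 at 1179 g.
Dropping GPS-RTK module and anemometer frees 704 g; slotting in soil-moisture probe + particulate counter (695 g) lifts the total to 381 at 1170 g.
That's the maximum — no swap from here does better than 381.

381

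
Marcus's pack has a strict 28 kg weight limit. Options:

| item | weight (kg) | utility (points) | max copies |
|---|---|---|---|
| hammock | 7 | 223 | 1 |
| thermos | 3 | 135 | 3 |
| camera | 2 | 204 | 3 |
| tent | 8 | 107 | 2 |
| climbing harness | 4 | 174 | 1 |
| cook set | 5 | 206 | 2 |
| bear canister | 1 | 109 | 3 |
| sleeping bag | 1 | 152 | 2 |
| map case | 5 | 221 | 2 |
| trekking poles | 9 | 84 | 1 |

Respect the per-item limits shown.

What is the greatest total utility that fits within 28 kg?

The ratio heuristic lands on 3×thermos + 3×camera + 3×bear canister + 2×sleeping bag + map case (1869) but leaves 3 kg idle.
The 6 kg tied up in 2×thermos is better spent on climbing harness + map case — total rises to 1994 (28 kg).
No other feasible combination exceeds 1994.

1994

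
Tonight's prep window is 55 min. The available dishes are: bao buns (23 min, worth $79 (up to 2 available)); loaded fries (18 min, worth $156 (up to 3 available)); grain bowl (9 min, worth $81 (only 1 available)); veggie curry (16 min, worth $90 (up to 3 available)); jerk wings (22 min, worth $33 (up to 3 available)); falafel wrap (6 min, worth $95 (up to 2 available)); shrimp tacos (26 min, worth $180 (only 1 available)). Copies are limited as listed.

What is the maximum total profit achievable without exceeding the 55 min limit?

517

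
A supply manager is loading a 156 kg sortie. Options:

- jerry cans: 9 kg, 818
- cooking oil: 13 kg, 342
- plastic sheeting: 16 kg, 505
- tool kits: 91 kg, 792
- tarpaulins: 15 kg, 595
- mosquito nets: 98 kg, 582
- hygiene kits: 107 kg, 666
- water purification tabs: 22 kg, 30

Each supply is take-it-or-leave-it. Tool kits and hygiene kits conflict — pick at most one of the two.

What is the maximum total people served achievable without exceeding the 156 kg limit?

3052

The ratio ordering already packs tightly: jerry cans + cooking oil + plastic sheeting + tool kits + tarpaulins, 144 kg, 3052.
Next best is jerry cans + cooking oil + plastic sheeting + tarpaulins + mosquito nets at 2842 (151 kg) — short by 210.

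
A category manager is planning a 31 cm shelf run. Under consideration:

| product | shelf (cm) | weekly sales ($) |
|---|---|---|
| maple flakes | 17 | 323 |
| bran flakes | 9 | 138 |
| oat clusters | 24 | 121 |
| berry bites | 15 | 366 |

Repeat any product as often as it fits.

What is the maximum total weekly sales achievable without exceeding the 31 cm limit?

732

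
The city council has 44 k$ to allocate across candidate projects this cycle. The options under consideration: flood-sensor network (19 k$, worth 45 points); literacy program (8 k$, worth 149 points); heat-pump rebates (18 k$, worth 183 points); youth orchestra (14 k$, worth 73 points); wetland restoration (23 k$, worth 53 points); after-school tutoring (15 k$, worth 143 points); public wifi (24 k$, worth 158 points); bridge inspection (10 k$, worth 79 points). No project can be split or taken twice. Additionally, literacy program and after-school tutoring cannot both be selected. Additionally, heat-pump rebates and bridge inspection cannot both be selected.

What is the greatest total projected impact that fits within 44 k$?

Best packing: literacy program + heat-pump rebates + youth orchestra — 40 k$, 405 total.
Runner-up literacy program + public wifi + bridge inspection tops out at 386.

405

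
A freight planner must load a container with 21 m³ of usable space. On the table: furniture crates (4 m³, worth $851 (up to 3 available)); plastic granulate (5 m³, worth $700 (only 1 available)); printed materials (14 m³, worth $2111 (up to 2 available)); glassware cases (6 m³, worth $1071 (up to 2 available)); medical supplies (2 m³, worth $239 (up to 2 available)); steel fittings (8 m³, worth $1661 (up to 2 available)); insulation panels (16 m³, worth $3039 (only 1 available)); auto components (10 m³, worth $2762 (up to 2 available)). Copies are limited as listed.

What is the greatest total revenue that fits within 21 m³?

5524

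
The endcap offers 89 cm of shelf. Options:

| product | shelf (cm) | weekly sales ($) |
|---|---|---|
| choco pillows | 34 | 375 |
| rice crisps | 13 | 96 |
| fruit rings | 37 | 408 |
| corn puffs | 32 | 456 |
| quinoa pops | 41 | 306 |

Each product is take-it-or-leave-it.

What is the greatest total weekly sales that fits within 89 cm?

960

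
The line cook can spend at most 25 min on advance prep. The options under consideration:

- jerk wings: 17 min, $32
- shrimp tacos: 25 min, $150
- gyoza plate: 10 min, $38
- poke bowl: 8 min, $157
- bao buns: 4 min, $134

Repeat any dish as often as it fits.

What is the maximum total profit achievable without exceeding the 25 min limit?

Density check — bao buns 33.50, poke bowl 19.62, shrimp tacos 6.00 are the best per min.
Taking 6×bao buns: 24 min used, 804 in profit.
Every other selection either busts 25 min or fails to beat 804.

804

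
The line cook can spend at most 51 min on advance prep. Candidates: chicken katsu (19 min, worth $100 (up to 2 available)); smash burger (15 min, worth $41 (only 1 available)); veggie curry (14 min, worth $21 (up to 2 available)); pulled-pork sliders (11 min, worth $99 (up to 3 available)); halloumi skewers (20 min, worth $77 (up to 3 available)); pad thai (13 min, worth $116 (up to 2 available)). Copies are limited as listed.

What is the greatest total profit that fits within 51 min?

430

Taking the top-ratio dishes first gives 3×pulled-pork sliders + pad thai for 413 (46 min).
The 11 min tied up in pulled-pork sliders is better spent on pad thai — total rises to 430 (48 min).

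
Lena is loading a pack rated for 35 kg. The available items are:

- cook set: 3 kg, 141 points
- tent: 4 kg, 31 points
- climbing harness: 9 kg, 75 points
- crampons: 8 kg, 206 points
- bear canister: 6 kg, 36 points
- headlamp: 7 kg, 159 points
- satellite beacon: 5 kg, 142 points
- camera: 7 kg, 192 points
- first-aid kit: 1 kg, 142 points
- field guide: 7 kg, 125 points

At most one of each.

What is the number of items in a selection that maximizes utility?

7

Optimal total is 1013.
One optimal bundle: cook set + tent + crampons + headlamp + satellite beacon + camera + first-aid kit (35 kg).
All optima have 7 items.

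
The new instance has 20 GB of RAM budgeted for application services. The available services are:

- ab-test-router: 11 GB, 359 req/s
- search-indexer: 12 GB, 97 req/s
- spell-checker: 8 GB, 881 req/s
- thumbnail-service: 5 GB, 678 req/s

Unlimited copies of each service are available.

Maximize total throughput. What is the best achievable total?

Ranking by ratio (throughput/GB): thumbnail-service 135.60, spell-checker 110.12, ab-test-router 32.64.
4×thumbnail-service uses 20 of the 20 GB and totals 2712.
That's the maximum — no swap from here does better than 2712.

2712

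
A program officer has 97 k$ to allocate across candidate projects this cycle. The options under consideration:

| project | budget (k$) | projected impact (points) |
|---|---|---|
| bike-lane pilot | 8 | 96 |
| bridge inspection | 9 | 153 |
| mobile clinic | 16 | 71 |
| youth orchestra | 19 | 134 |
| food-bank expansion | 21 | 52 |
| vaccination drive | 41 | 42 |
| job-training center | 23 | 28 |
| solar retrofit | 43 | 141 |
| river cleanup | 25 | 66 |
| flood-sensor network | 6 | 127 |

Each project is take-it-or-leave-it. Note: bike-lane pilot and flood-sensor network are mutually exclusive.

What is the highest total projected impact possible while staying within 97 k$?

626

Best packing: bridge inspection + mobile clinic + youth orchestra + solar retrofit + flood-sensor network — 93 k$, 626 total.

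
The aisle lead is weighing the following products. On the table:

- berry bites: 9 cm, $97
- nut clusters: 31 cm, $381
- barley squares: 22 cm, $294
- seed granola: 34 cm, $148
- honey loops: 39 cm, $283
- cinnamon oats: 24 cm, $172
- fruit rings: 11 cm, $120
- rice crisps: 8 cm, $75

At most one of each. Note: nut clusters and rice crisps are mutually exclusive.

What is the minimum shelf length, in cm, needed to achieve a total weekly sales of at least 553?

50

Need the lightest bundle worth ≥ 553.
berry bites + barley squares + fruit rings + rice crisps reaches 586 using 50 cm.
No combination under 50 cm hits 553.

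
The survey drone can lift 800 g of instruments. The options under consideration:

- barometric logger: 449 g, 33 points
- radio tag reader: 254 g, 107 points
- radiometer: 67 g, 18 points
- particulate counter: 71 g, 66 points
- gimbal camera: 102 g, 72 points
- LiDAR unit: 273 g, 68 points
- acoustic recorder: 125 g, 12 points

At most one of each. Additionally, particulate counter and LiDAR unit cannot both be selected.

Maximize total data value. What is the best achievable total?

275

Best packing: radio tag reader + radiometer + particulate counter + gimbal camera + acoustic recorder — 619 g, 275 total.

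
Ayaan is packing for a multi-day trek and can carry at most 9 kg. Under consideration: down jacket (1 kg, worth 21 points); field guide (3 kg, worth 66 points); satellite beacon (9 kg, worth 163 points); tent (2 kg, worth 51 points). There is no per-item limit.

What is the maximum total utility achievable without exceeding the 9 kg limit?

225

Taking down jacket + 4×tent: 9 kg used, 225 in utility.
Every other selection either busts 9 kg or fails to beat 225.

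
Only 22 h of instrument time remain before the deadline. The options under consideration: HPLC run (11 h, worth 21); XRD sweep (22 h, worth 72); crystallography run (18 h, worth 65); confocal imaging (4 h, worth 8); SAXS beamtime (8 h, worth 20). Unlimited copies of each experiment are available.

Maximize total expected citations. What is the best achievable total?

73

Density check — crystallography run 3.61, XRD sweep 3.27, SAXS beamtime 2.50, confocal imaging 2.00 are the best per h.
Best packing: crystallography run + confocal imaging — 22 h, 73 total.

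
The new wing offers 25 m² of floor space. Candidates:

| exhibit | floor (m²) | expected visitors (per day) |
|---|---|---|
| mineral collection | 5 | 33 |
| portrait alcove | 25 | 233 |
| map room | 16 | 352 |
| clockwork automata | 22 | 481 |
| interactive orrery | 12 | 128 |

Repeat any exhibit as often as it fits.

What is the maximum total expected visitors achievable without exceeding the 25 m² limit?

Ranking by ratio (expected visitors/m²): map room 22.00, clockwork automata 21.86, interactive orrery 10.67.
The ratio heuristic lands on mineral collection + map room (385) but leaves 4 m² idle.
Dropping mineral collection and map room frees 21 m²; slotting in clockwork automata (22 m²) lifts the total to 481 at 22 m².
That's the maximum — no swap from here does better than 481.

481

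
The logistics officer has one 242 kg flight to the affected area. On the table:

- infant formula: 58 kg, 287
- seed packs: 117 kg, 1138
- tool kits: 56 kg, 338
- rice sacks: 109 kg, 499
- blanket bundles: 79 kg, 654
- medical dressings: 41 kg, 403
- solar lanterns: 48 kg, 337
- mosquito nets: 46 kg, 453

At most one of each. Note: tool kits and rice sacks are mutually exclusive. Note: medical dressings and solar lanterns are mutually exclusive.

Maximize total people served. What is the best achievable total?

Greedy by ratio would take seed packs + medical dressings + mosquito nets: 204 kg used, total 1994.
Dropping medical dressings frees 41 kg; slotting in blanket bundles (79 kg) lifts the total to 2245 at 242 kg.
Next best is seed packs + blanket bundles + medical dressings at 2195 (237 kg) — short by 50.

2245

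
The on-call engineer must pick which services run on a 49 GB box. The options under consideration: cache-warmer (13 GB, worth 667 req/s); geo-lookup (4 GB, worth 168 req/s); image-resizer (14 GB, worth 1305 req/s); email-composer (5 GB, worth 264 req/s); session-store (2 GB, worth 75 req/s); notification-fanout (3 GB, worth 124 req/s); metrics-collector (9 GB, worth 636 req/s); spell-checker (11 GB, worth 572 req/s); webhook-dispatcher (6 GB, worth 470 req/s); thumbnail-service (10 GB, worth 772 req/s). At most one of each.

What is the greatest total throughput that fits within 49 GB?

A density-first pass picks geo-lookup + image-resizer + email-composer + metrics-collector + webhook-dispatcher + thumbnail-service — 3615 at 48 GB.
The 4 GB tied up in geo-lookup is better spent on session-store + notification-fanout — total rises to 3646 (49 GB).
The closest alternative, geo-lookup + image-resizer + email-composer + metrics-collector + webhook-dispatcher + thumbnail-service, reaches only 3615.

3646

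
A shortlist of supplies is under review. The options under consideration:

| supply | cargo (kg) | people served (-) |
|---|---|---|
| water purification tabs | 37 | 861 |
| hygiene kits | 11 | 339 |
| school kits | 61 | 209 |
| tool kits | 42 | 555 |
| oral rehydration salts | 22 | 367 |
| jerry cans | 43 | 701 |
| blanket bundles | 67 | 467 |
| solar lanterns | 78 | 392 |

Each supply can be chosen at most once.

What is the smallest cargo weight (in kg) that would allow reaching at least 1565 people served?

70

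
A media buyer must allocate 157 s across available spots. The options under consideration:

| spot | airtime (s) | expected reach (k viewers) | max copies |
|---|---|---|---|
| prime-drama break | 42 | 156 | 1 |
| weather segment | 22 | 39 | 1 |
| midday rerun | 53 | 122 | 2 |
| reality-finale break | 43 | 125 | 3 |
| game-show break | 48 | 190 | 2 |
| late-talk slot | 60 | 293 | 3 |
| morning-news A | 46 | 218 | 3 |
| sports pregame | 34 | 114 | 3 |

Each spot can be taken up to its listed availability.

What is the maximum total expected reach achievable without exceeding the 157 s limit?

Ranking by ratio (expected reach/s): late-talk slot 4.88, morning-news A 4.74, game-show break 3.96, prime-drama break 3.71.
Taking the top-ratio spots first gives 2×late-talk slot + sports pregame for 700 (154 s).
The 94 s tied up in late-talk slot and sports pregame is better spent on 2×morning-news A — total rises to 729 (152 s).
The spare 5 s is too small for any remaining spot, and no exchange beats 729.

729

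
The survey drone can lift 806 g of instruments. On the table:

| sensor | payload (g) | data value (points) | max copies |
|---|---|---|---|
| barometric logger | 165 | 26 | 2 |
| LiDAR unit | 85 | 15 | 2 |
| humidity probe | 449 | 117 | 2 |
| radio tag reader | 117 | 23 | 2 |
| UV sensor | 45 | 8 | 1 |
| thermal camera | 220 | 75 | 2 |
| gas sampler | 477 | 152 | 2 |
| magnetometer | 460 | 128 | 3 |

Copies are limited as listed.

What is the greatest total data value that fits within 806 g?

Density check — thermal camera 0.34, gas sampler 0.32, magnetometer 0.28 are the best per g.
The ratio heuristic lands on LiDAR unit + 2×radio tag reader + UV sensor + 2×thermal camera (219) but leaves 2 g idle.
Replace 2×radio tag reader and UV sensor and thermal camera with gas sampler: the trade gains 23 net, giving 242 at 782 g.
The spare 24 g is too small for any remaining sensor, and no exchange beats 242.

242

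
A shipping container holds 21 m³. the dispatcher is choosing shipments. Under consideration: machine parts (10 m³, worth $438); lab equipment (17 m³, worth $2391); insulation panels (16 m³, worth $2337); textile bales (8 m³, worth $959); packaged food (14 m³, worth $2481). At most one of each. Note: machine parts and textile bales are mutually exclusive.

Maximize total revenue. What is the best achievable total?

2481

Ranking by ratio (revenue/m³): packaged food 177.21, insulation panels 146.06, lab equipment 140.65.
Packaged food uses 14 of the 21 m³ and totals 2481.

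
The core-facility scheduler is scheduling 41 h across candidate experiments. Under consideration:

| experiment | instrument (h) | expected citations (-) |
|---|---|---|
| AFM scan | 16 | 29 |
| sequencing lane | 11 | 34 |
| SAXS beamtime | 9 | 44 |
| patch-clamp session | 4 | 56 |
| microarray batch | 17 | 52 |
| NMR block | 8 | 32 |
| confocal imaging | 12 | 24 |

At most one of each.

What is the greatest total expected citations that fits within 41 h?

Ranking by ratio (expected citations/h): patch-clamp session 14.00, SAXS beamtime 4.89, NMR block 4.00, sequencing lane 3.09.
Taking the top-ratio experiments first gives sequencing lane + SAXS beamtime + patch-clamp session + NMR block for 166 (32 h).
The 8 h tied up in NMR block is better spent on microarray batch — total rises to 186 (41 h).
No other feasible combination exceeds 186.

186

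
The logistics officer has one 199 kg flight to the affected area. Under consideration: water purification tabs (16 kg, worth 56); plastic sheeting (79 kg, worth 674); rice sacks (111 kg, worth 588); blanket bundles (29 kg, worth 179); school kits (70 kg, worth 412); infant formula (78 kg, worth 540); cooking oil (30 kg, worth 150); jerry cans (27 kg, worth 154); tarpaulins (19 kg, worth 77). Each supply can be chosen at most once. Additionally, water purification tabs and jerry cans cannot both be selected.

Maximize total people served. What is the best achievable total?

1393

By people served per kg: plastic sheeting 8.53, infant formula 6.92, blanket bundles 6.17 lead.
Taking plastic sheeting + blanket bundles + infant formula: 186 kg used, 1393 in people served.
Nothing else feasible within 199 kg beats 1393.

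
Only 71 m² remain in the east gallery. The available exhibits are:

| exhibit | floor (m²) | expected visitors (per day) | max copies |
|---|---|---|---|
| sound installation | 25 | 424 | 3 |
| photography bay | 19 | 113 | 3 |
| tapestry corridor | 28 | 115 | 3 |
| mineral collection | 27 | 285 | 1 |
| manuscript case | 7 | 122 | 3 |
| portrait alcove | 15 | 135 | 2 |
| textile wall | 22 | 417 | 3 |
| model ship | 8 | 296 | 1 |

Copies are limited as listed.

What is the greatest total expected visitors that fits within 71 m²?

1381

By expected visitors per m²: model ship 37.00, textile wall 18.95, manuscript case 17.43, sound installation 16.96 lead.
Greedy by ratio would take 2×manuscript case + 2×textile wall + model ship: 66 m² used, total 1374.
The 22 m² tied up in textile wall is better spent on sound installation — total rises to 1381 (69 m²).
That's the maximum — no swap from here does better than 1381.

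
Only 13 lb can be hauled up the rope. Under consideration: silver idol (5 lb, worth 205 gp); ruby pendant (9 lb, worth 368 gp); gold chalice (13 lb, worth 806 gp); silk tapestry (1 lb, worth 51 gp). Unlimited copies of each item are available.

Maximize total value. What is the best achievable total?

By value per lb: gold chalice 62.00, silk tapestry 51.00, silver idol 41.00 lead.
The ratio ordering already packs tightly: gold chalice, 13 lb, 806.

806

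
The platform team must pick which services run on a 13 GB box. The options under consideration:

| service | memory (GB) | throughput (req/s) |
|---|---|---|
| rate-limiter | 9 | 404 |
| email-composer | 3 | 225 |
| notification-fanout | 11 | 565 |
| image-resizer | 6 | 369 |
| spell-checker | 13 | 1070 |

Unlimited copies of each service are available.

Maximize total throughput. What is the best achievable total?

1070

By throughput per GB: spell-checker 82.31, email-composer 75.00, image-resizer 61.50, notification-fanout 51.36 lead.
Spell-checker uses 13 of the 13 GB and totals 1070.
No other feasible combination exceeds 1070.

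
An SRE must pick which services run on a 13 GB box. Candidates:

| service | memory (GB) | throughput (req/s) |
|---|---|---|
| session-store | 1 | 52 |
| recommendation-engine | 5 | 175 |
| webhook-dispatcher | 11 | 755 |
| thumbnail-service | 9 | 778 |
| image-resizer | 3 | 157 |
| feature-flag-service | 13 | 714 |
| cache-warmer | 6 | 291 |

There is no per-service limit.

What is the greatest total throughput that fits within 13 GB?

By throughput per GB: thumbnail-service 86.44, webhook-dispatcher 68.64, feature-flag-service 54.92, image-resizer 52.33 lead.
Taking session-store + thumbnail-service + image-resizer: 13 GB used, 987 in throughput.

987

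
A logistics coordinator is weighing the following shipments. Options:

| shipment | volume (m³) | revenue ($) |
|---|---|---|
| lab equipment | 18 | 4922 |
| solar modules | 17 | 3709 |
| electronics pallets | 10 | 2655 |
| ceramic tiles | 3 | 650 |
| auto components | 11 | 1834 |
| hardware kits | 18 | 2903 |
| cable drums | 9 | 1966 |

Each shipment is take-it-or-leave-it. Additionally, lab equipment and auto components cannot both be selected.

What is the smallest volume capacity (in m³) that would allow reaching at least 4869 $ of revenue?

Look for the lowest-volume combination reaching 4869.
lab equipment reaches 4922 using 18 m³.
Below 18 m³ the best achievable stays under 4869.

18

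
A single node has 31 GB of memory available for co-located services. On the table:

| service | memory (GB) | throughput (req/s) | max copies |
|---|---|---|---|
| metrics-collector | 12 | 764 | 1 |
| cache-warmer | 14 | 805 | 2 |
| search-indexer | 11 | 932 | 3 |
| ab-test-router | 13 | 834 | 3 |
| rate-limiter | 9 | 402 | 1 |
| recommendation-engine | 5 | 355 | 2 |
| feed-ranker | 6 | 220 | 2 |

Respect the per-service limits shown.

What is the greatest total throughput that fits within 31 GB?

2266

The ratio heuristic lands on 2×search-indexer + recommendation-engine (2219) but leaves 4 GB idle.
Dropping recommendation-engine frees 5 GB; slotting in rate-limiter (9 GB) lifts the total to 2266 at 31 GB.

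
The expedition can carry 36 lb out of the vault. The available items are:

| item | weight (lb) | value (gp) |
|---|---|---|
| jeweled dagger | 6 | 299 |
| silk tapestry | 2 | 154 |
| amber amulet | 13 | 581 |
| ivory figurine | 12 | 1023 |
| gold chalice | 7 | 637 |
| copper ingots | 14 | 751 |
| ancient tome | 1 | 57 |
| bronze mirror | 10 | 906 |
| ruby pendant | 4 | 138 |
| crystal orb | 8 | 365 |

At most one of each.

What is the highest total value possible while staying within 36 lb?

Ranking by ratio (value/lb): gold chalice 91.00, bronze mirror 90.60, ivory figurine 85.25.
A density-first pass picks silk tapestry + ivory figurine + gold chalice + ancient tome + bronze mirror + ruby pendant — 2915 at 36 lb.
Replace silk tapestry and ruby pendant with jeweled dagger: the trade gains 7 net, giving 2922 at 36 lb.
Runner-up silk tapestry + ivory figurine + gold chalice + ancient tome + bronze mirror + ruby pendant tops out at 2915.

2922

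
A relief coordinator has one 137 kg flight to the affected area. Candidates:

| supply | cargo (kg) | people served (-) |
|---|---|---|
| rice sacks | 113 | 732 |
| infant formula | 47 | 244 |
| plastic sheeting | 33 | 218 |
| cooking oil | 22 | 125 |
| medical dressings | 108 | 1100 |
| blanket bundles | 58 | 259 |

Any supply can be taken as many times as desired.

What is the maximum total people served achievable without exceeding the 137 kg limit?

1225

The ratio ordering already packs tightly: cooking oil + medical dressings, 130 kg, 1225.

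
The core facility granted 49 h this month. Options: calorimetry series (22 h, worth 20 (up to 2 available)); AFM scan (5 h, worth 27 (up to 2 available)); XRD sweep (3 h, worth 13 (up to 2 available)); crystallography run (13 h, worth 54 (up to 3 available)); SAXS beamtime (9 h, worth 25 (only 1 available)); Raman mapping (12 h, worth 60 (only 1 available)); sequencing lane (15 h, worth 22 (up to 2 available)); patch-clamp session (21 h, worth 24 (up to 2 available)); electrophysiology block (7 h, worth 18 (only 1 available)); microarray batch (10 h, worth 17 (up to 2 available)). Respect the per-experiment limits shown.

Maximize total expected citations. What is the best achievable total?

Density check — AFM scan 5.40, Raman mapping 5.00, XRD sweep 4.33 are the best per h.
A density-first pass picks 2×AFM scan + 2×XRD sweep + crystallography run + Raman mapping + electrophysiology block — 212 at 48 h.
The 13 h tied up in 2×XRD sweep and electrophysiology block is better spent on crystallography run — total rises to 222 (48 h).
Every other selection either busts 49 h or exceeds an availability limit or fails to beat 222.

222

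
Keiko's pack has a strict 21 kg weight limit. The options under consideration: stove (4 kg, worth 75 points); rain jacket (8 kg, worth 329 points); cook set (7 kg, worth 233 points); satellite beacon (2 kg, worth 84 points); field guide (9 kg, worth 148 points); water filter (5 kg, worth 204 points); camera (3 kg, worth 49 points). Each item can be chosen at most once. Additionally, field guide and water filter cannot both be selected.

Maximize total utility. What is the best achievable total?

Greedy by ratio would take stove + rain jacket + satellite beacon + water filter: 19 kg used, total 692.
Dropping stove and satellite beacon frees 6 kg; slotting in cook set (7 kg) lifts the total to 766 at 20 kg.
Next best is stove + rain jacket + cook set + satellite beacon at 721 (21 kg) — short by 45.

766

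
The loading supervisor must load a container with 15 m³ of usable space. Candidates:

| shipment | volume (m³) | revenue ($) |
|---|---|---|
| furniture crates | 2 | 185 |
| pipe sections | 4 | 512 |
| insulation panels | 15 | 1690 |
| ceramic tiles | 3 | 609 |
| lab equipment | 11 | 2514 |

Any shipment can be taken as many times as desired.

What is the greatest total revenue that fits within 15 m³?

Ceramic tiles + lab equipment uses 14 of the 15 m³ and totals 3123.
That's the maximum — no swap from here does better than 3123.

3123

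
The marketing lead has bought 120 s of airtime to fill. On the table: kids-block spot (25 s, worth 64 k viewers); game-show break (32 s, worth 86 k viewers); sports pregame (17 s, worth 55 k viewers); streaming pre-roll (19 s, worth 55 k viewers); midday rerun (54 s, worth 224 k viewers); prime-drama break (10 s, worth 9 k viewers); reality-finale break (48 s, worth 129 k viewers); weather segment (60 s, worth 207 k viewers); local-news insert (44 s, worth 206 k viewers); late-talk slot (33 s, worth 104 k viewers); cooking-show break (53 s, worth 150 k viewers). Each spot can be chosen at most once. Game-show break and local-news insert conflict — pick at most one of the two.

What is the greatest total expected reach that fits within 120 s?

Sports pregame + midday rerun + local-news insert uses 115 of the 120 s and totals 485.
Streaming pre-roll + midday rerun + local-news insert (117 s) also reaches 485 — a tie, but nothing goes higher.

485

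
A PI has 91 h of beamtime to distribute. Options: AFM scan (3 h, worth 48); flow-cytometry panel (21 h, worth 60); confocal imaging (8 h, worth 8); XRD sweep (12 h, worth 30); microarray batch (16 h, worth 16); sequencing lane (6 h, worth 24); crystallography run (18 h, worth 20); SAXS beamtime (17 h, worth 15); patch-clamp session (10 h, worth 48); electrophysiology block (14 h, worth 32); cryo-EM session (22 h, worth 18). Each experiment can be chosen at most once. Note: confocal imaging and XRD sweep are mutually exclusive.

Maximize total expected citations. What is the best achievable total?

262

By expected citations per h: AFM scan 16.00, patch-clamp session 4.80, sequencing lane 4.00 lead.
Taking AFM scan + flow-cytometry panel + XRD sweep + sequencing lane + crystallography run + patch-clamp session + electrophysiology block: 84 h used, 262 in expected citations.
That's the maximum — no feasible swap from here does better than 262.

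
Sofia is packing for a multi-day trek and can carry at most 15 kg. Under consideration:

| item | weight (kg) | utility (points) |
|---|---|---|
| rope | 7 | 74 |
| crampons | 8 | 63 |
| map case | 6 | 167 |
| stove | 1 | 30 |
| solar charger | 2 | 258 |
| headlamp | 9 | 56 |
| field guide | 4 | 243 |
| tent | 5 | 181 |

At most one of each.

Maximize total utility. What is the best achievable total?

712

The ratio ordering already packs tightly: stove + solar charger + field guide + tent, 12 kg, 712.
The closest alternative, map case + stove + solar charger + field guide, reaches only 698.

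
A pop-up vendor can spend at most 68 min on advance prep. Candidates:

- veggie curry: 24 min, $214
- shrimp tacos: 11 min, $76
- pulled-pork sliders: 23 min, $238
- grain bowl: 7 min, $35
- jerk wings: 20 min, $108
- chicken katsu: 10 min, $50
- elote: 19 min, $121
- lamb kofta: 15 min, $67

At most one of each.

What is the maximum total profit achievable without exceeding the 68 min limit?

578

Greedy by ratio would take veggie curry + shrimp tacos + pulled-pork sliders + grain bowl: 65 min used, total 563.
The 7 min tied up in grain bowl is better spent on chicken katsu — total rises to 578 (68 min).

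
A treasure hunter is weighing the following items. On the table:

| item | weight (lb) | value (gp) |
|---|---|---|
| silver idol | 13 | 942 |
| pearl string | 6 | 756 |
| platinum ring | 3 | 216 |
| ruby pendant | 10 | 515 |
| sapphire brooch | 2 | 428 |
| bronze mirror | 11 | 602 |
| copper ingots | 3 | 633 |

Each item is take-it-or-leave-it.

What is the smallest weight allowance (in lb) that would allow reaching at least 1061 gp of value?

5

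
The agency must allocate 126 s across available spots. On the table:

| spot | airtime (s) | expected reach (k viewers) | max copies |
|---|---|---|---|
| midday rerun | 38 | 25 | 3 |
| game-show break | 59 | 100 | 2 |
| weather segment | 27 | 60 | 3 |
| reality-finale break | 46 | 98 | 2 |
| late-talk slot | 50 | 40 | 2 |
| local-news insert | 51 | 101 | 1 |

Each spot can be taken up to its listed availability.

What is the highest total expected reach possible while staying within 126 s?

259

The ratio heuristic lands on midday rerun + 3×weather segment (205) but leaves 7 s idle.
Dropping midday rerun and 2×weather segment frees 92 s; slotting in reality-finale break + local-news insert (97 s) lifts the total to 259 at 124 s.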